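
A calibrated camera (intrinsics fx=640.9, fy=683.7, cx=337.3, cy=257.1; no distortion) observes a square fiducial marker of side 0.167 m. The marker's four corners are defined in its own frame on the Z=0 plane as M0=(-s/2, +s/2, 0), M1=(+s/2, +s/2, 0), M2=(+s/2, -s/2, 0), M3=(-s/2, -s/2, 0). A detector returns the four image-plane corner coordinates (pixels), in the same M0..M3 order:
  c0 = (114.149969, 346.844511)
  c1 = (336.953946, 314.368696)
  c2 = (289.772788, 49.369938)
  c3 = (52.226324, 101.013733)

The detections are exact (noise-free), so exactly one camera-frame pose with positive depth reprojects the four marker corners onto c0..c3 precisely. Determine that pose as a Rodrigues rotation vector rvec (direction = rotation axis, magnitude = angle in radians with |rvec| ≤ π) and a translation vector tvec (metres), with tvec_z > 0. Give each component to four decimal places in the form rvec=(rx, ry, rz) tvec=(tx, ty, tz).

Intrinsics K: fx=640.9, fy=683.7, cx=337.3, cy=257.1
Marker side s = 0.167 m; corners in marker frame (Z=0):
  M0 = (-0.0835, +0.0835, 0)
  M1 = (+0.0835, +0.0835, 0)
  M2 = (+0.0835, -0.0835, 0)
  M3 = (-0.0835, -0.0835, 0)
Detected image corners:
  c0 = (114.149969, 346.844511) px
  c1 = (336.953946, 314.368696) px
  c2 = (289.772788, 49.369938) px
  c3 = (52.226324, 101.013733) px
Planar DLT: solve 8×8 A·h = b for H (H[2,2]=1):
  H  [+1302.85414 +421.54290 +195.77779]
  H  [-325.01607 +1623.34083 +208.58116]
  H  [-0.37172 +0.47163 +1.00000]
B = K⁻¹H; ‖b₁‖=2.284060, ‖b₂‖=2.284060; λ = 2/(‖b₁‖+‖b₂‖) = 0.437817, sign → tz>0 ⇒ λ=+0.437817
r₁ = λ·B[:,0] = (+0.97567,-0.14693,-0.16274); r₂ = λ·B[:,1] = (+0.17930,+0.96188,+0.20649)
r₃ = r₁×r₂ = (+0.12620,-0.23064,+0.96482); SVD([r₁ r₂ r₃]) → R = UVᵀ:
  R  [+0.97567 +0.17930 +0.12620]
  R  [-0.14693 +0.96188 -0.23064]
  R  [-0.16274 +0.20649 +0.96482]
t = (-0.09668, -0.03107, +0.43782) m
tr R = 2.902369; θ = arccos((tr R − 1)/2) = 0.313745 rad = 17.976°
axis k = ((R−Rᵀ)₃₂, (R−Rᵀ)₁₃, (R−Rᵀ)₂₁) / (2 sinθ) = (+0.708188, +0.468120, -0.528520)
rvec = θ·k = (+0.222190, +0.146870, -0.165820)

rvec=(0.2222, 0.1469, -0.1658) tvec=(-0.0967, -0.0311, 0.4378)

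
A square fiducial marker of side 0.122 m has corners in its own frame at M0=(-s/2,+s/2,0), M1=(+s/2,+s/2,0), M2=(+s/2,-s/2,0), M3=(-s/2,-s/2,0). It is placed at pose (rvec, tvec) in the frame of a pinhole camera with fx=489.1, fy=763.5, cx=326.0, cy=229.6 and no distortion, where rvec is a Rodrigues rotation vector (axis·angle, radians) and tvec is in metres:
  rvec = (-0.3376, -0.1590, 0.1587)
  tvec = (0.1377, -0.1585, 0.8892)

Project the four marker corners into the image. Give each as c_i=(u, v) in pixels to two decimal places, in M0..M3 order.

Intrinsics K: fx=489.1, fy=763.5, cx=326.0, cy=229.6
Marker side s = 0.122 m; corners in marker frame (Z=0):
  M0 = (-0.0610, +0.0610, 0)
  M1 = (+0.0610, +0.0610, 0)
  M2 = (+0.0610, -0.0610, 0)
  M3 = (-0.0610, -0.0610, 0)
rvec = (-0.3376, -0.1590, 0.1587), |rvec| = θ = 0.40551 rad = 23.234°
Rodrigues: sinθ=0.39449, 1−cosθ=0.08110; R = I + sinθ·[k]× + (1−cosθ)·[k]×²:
    [+0.97511 -0.12791 -0.18110]
    [+0.18086 +0.93137 +0.31598]
    [+0.12825 -0.34087 +0.93132]
t = (0.1377, -0.1585, 0.8892) m
M0: Pc = R·M0+t = (+0.07042, -0.11272, +0.86058); u = 489.1·(+0.07042)/0.86058 + 326.0 = 366.0197, v = 763.5·(-0.11272)/0.86058 + 229.6 = 129.5970
M1: Pc = R·M1+t = (+0.18938, -0.09065, +0.87623); u = 489.1·(+0.18938)/0.87623 + 326.0 = 431.7088, v = 763.5·(-0.09065)/0.87623 + 229.6 = 150.6089
M2: Pc = R·M2+t = (+0.20498, -0.20428, +0.91782); u = 489.1·(+0.20498)/0.91782 + 326.0 = 435.2352, v = 763.5·(-0.20428)/0.91782 + 229.6 = 59.6656
M3: Pc = R·M3+t = (+0.08602, -0.22635, +0.90217); u = 489.1·(+0.08602)/0.90217 + 326.0 = 372.6352, v = 763.5·(-0.22635)/0.90217 + 229.6 = 38.0450

c0=(366.02, 129.60) c1=(431.71, 150.61) c2=(435.24, 59.67) c3=(372.64, 38.04)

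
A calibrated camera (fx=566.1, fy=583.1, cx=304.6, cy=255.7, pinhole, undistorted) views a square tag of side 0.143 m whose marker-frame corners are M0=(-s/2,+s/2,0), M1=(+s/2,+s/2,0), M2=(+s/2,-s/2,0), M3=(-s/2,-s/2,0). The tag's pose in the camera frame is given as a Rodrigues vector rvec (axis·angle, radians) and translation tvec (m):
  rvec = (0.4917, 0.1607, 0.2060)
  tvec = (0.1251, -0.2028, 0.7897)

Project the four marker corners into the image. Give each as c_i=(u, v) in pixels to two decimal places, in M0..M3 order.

c0=(335.06, 144.96) c1=(431.42, 166.85) c2=(460.13, 62.58) c3=(354.49, 40.73)

Intrinsics K: fx=566.1, fy=583.1, cx=304.6, cy=255.7
Marker side s = 0.143 m; corners in marker frame (Z=0):
  M0 = (-0.0715, +0.0715, 0)
  M1 = (+0.0715, +0.0715, 0)
  M2 = (+0.0715, -0.0715, 0)
  M3 = (-0.0715, -0.0715, 0)
rvec = (0.4917, 0.1607, 0.2060), |rvec| = θ = 0.55680 rad = 31.902°
Rodrigues: sinθ=0.52847, 1−cosθ=0.15105; R = I + sinθ·[k]× + (1−cosθ)·[k]×²:
    [+0.96674 -0.15702 +0.20187]
    [+0.23402 +0.86153 -0.45056]
    [-0.10317 +0.48281 +0.86962]
t = (0.1251, -0.2028, 0.7897) m
M0: Pc = R·M0+t = (+0.04475, -0.15793, +0.83160); u = 566.1·(+0.04475)/0.83160 + 304.6 = 335.0636, v = 583.1·(-0.15793)/0.83160 + 255.7 = 144.9607
M1: Pc = R·M1+t = (+0.18300, -0.12447, +0.81684); u = 566.1·(+0.18300)/0.81684 + 304.6 = 431.4216, v = 583.1·(-0.12447)/0.81684 + 255.7 = 166.8490
M2: Pc = R·M2+t = (+0.20545, -0.24767, +0.74780); u = 566.1·(+0.20545)/0.74780 + 304.6 = 460.1288, v = 583.1·(-0.24767)/0.74780 + 255.7 = 62.5810
M3: Pc = R·M3+t = (+0.06720, -0.28113, +0.76256); u = 566.1·(+0.06720)/0.76256 + 304.6 = 354.4911, v = 583.1·(-0.28113)/0.76256 + 255.7 = 40.7283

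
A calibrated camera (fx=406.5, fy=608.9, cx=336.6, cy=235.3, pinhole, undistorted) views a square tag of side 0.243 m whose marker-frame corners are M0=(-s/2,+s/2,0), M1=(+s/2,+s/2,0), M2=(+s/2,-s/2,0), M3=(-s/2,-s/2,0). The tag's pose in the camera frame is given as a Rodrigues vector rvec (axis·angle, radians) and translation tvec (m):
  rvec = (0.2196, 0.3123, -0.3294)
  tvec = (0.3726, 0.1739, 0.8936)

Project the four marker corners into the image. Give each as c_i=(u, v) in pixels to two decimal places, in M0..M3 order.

c0=(466.93, 439.83) c1=(580.89, 411.06) c2=(550.91, 255.36) c3=(434.77, 299.19)

Intrinsics K: fx=406.5, fy=608.9, cx=336.6, cy=235.3
Marker side s = 0.243 m; corners in marker frame (Z=0):
  M0 = (-0.1215, +0.1215, 0)
  M1 = (+0.1215, +0.1215, 0)
  M2 = (+0.1215, -0.1215, 0)
  M3 = (-0.1215, -0.1215, 0)
rvec = (0.2196, 0.3123, -0.3294), |rvec| = θ = 0.50424 rad = 28.891°
Rodrigues: sinθ=0.48314, 1−cosθ=0.12446; R = I + sinθ·[k]× + (1−cosθ)·[k]×²:
    [+0.89915 +0.34919 +0.26382]
    [-0.28205 +0.92328 -0.26077]
    [-0.33464 +0.16006 +0.92865]
t = (0.3726, 0.1739, 0.8936) m
M0: Pc = R·M0+t = (+0.30578, +0.32035, +0.95371); u = 406.5·(+0.30578)/0.95371 + 336.6 = 466.9332, v = 608.9·(+0.32035)/0.95371 + 235.3 = 439.8281
M1: Pc = R·M1+t = (+0.52427, +0.25181, +0.87239); u = 406.5·(+0.52427)/0.87239 + 336.6 = 580.8913, v = 608.9·(+0.25181)/0.87239 + 235.3 = 411.0557
M2: Pc = R·M2+t = (+0.43942, +0.02745, +0.83349); u = 406.5·(+0.43942)/0.83349 + 336.6 = 550.9077, v = 608.9·(+0.02745)/0.83349 + 235.3 = 255.3551
M3: Pc = R·M3+t = (+0.22093, +0.09599, +0.91481); u = 406.5·(+0.22093)/0.91481 + 336.6 = 434.7699, v = 608.9·(+0.09599)/0.91481 + 235.3 = 299.1910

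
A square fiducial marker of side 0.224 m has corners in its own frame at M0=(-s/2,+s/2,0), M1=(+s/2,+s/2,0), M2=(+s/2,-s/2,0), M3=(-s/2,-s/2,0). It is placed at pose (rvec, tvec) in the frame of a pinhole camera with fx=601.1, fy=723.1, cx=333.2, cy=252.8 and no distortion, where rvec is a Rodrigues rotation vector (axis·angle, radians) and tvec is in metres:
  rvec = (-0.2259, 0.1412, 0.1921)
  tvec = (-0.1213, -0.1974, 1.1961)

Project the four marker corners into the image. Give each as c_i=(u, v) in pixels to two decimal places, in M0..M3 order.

Intrinsics K: fx=601.1, fy=723.1, cx=333.2, cy=252.8
Marker side s = 0.224 m; corners in marker frame (Z=0):
  M0 = (-0.1120, +0.1120, 0)
  M1 = (+0.1120, +0.1120, 0)
  M2 = (+0.1120, -0.1120, 0)
  M3 = (-0.1120, -0.1120, 0)
rvec = (-0.2259, 0.1412, 0.1921), |rvec| = θ = 0.32844 rad = 18.818°
Rodrigues: sinθ=0.32256, 1−cosθ=0.05345; R = I + sinθ·[k]× + (1−cosθ)·[k]×²:
    [+0.97183 -0.20447 +0.11717]
    [+0.17286 +0.95643 +0.23530]
    [-0.16018 -0.20842 +0.96483]
t = (-0.1213, -0.1974, 1.1961) m
M0: Pc = R·M0+t = (-0.25305, -0.10964, +1.19070); u = 601.1·(-0.25305)/1.19070 + 333.2 = 205.4546, v = 723.1·(-0.10964)/1.19070 + 252.8 = 186.2163
M1: Pc = R·M1+t = (-0.03536, -0.07092, +1.15482); u = 601.1·(-0.03536)/1.15482 + 333.2 = 314.7971, v = 723.1·(-0.07092)/1.15482 + 252.8 = 208.3928
M2: Pc = R·M2+t = (+0.01045, -0.28516, +1.20150); u = 601.1·(+0.01045)/1.20150 + 333.2 = 338.4261, v = 723.1·(-0.28516)/1.20150 + 252.8 = 81.1825
M3: Pc = R·M3+t = (-0.20724, -0.32388, +1.23738); u = 601.1·(-0.20724)/1.23738 + 333.2 = 232.5240, v = 723.1·(-0.32388)/1.23738 + 252.8 = 63.5314

c0=(205.45, 186.22) c1=(314.80, 208.39) c2=(338.43, 81.18) c3=(232.52, 63.53)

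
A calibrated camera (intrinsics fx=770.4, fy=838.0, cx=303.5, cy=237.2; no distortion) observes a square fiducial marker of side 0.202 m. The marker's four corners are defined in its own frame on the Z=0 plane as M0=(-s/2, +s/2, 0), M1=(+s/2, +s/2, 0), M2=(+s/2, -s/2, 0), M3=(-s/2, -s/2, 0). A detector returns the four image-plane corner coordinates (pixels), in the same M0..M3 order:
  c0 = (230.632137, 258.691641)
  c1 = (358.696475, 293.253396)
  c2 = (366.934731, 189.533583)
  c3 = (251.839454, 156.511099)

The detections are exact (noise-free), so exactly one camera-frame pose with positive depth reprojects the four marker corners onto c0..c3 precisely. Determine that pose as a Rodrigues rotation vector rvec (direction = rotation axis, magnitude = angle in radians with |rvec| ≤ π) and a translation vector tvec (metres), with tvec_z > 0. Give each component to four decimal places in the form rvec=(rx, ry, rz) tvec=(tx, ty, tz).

Intrinsics K: fx=770.4, fy=838.0, cx=303.5, cy=237.2
Marker side s = 0.202 m; corners in marker frame (Z=0):
  M0 = (-0.1010, +0.1010, 0)
  M1 = (+0.1010, +0.1010, 0)
  M2 = (+0.1010, -0.1010, 0)
  M3 = (-0.1010, -0.1010, 0)
Detected image corners:
  c0 = (230.632137, 258.691641) px
  c1 = (358.696475, 293.253396) px
  c2 = (366.934731, 189.533583) px
  c3 = (251.839454, 156.511099) px
Planar DLT: solve 8×8 A·h = b for H (H[2,2]=1):
  H  [+629.05493 -228.57411 +302.99619]
  H  [+188.53284 +393.73635 +221.97512]
  H  [+0.09552 -0.51651 +1.00000]
B = K⁻¹H; ‖b₁‖=0.809315, ‖b₂‖=0.809315; λ = 2/(‖b₁‖+‖b₂‖) = 1.235613, sign → tz>0 ⇒ λ=+1.235613
r₁ = λ·B[:,0] = (+0.96242,+0.24458,+0.11803); r₂ = λ·B[:,1] = (-0.11518,+0.76120,-0.63820)
r₃ = r₁×r₂ = (-0.24593,+0.60063,+0.76077); SVD([r₁ r₂ r₃]) → R = UVᵀ:
  R  [+0.96242 -0.11518 -0.24593]
  R  [+0.24458 +0.76120 +0.60063]
  R  [+0.11803 -0.63820 +0.76077]
t = (-0.00081, -0.02245, +1.23561) m
tr R = 2.484388; θ = arccos((tr R − 1)/2) = 0.734458 rad = 42.081°
axis k = ((R−Rᵀ)₃₂, (R−Rᵀ)₁₃, (R−Rᵀ)₂₁) / (2 sinθ) = (-0.924245, -0.271536, +0.268403)
rvec = θ·k = (-0.678819, -0.199431, +0.197131)

rvec=(-0.6788, -0.1994, 0.1971) tvec=(-0.0008, -0.0224, 1.2356)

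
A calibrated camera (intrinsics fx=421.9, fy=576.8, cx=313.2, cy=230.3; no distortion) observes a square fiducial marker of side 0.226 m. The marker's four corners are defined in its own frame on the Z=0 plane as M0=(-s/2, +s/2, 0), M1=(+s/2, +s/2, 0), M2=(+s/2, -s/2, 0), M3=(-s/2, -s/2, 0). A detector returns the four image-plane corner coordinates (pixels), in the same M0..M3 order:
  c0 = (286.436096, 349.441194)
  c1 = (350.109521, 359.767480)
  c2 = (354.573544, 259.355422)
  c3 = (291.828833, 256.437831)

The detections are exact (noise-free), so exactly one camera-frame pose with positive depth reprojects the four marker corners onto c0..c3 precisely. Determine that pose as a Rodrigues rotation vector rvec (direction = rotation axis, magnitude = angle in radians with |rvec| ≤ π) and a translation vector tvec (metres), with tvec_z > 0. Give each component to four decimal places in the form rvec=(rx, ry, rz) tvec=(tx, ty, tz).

rvec=(-0.1387, 0.4674, 0.0425) tvec=(0.0205, 0.1773, 1.3579)

Intrinsics K: fx=421.9, fy=576.8, cx=313.2, cy=230.3
Marker side s = 0.226 m; corners in marker frame (Z=0):
  M0 = (-0.1130, +0.1130, 0)
  M1 = (+0.1130, +0.1130, 0)
  M2 = (+0.1130, -0.1130, 0)
  M3 = (-0.1130, -0.1130, 0)
Detected image corners:
  c0 = (286.436096, 349.441194) px
  c1 = (350.109521, 359.767480) px
  c2 = (354.573544, 259.355422) px
  c3 = (291.828833, 256.437831) px
Planar DLT: solve 8×8 A·h = b for H (H[2,2]=1):
  H  [+172.93966 -51.05736 +319.57397]
  H  [-72.77282 +399.43845 +305.62900]
  H  [-0.33275 -0.09096 +1.00000]
B = K⁻¹H; ‖b₁‖=0.736423, ‖b₂‖=0.736423; λ = 2/(‖b₁‖+‖b₂‖) = 1.357915, sign → tz>0 ⇒ λ=+1.357915
r₁ = λ·B[:,0] = (+0.89205,+0.00909,-0.45185); r₂ = λ·B[:,1] = (-0.07264,+0.98968,-0.12351)
r₃ = r₁×r₂ = (+0.44606,+0.14300,+0.88350); SVD([r₁ r₂ r₃]) → R = UVᵀ:
  R  [+0.89205 -0.07264 +0.44606]
  R  [+0.00909 +0.98968 +0.14300]
  R  [-0.45185 -0.12351 +0.88350]
t = (+0.02052, +0.17734, +1.35791) m
tr R = 2.765234; θ = arccos((tr R − 1)/2) = 0.489396 rad = 28.040°
axis k = ((R−Rᵀ)₃₂, (R−Rᵀ)₁₃, (R−Rᵀ)₂₁) / (2 sinθ) = (-0.283468, +0.955034, +0.086928)
rvec = θ·k = (-0.138728, +0.467389, +0.042542)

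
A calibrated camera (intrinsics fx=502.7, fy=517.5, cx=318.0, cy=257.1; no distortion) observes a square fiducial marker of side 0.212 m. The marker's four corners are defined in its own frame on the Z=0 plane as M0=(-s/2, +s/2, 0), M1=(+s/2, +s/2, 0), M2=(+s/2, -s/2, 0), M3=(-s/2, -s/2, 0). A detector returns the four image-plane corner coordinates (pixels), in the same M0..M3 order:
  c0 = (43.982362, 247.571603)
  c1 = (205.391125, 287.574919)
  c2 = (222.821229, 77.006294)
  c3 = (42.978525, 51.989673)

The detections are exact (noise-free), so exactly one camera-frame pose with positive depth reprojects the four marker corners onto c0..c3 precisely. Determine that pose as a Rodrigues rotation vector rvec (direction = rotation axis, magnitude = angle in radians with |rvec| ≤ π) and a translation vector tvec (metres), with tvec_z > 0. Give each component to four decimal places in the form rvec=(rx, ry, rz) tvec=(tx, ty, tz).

rvec=(0.2490, 0.2594, 0.1758) tvec=(-0.2082, -0.0906, 0.5416)

Intrinsics K: fx=502.7, fy=517.5, cx=318.0, cy=257.1
Marker side s = 0.212 m; corners in marker frame (Z=0):
  M0 = (-0.1060, +0.1060, 0)
  M1 = (+0.1060, +0.1060, 0)
  M2 = (+0.1060, -0.1060, 0)
  M3 = (-0.1060, -0.1060, 0)
Detected image corners:
  c0 = (43.982362, 247.571603) px
  c1 = (205.391125, 287.574919) px
  c2 = (222.821229, 77.006294) px
  c3 = (42.978525, 51.989673) px
Planar DLT: solve 8×8 A·h = b for H (H[2,2]=1):
  H  [+747.66646 +26.21472 +124.72437]
  H  [+84.38312 +1037.51014 +170.56493]
  H  [-0.42640 +0.48908 +1.00000]
B = K⁻¹H; ‖b₁‖=1.846498, ‖b₂‖=1.846498; λ = 2/(‖b₁‖+‖b₂‖) = 0.541566, sign → tz>0 ⇒ λ=+0.541566
r₁ = λ·B[:,0] = (+0.95155,+0.20303,-0.23093); r₂ = λ·B[:,1] = (-0.13931,+0.95417,+0.26487)
r₃ = r₁×r₂ = (+0.27412,-0.21987,+0.93622); SVD([r₁ r₂ r₃]) → R = UVᵀ:
  R  [+0.95155 -0.13931 +0.27412]
  R  [+0.20303 +0.95417 -0.21987]
  R  [-0.23093 +0.26487 +0.93622]
t = (-0.20822, -0.09056, +0.54157) m
tr R = 2.841943; θ = arccos((tr R − 1)/2) = 0.400229 rad = 22.931°
axis k = ((R−Rᵀ)₃₂, (R−Rᵀ)₁₃, (R−Rᵀ)₂₁) / (2 sinθ) = (+0.622052, +0.648110, +0.439322)
rvec = θ·k = (+0.248964, +0.259393, +0.175830)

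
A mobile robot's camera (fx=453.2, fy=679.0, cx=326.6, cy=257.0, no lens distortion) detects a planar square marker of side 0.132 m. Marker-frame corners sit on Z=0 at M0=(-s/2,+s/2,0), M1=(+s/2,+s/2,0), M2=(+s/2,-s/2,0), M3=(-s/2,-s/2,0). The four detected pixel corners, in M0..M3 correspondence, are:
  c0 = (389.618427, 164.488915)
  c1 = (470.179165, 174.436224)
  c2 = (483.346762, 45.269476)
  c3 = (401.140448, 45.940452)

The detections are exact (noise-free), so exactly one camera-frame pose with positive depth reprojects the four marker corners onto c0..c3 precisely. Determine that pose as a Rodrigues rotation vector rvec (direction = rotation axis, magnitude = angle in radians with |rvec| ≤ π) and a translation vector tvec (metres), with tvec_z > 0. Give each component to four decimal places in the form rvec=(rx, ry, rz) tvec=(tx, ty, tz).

Intrinsics K: fx=453.2, fy=679.0, cx=326.6, cy=257.0
Marker side s = 0.132 m; corners in marker frame (Z=0):
  M0 = (-0.0660, +0.0660, 0)
  M1 = (+0.0660, +0.0660, 0)
  M2 = (+0.0660, -0.0660, 0)
  M3 = (-0.0660, -0.0660, 0)
Detected image corners:
  c0 = (389.618427, 164.488915) px
  c1 = (470.179165, 174.436224) px
  c2 = (483.346762, 45.269476) px
  c3 = (401.140448, 45.940452) px
Planar DLT: solve 8×8 A·h = b for H (H[2,2]=1):
  H  [+332.41756 -69.54955 +434.29934]
  H  [-34.77671 +942.43099 +107.65622]
  H  [-0.65150 +0.05436 +1.00000]
B = K⁻¹H; ‖b₁‖=1.381967, ‖b₂‖=1.381967; λ = 2/(‖b₁‖+‖b₂‖) = 0.723606, sign → tz>0 ⇒ λ=+0.723606
r₁ = λ·B[:,0] = (+0.87050,+0.14137,-0.47143); r₂ = λ·B[:,1] = (-0.13939,+0.98946,+0.03933)
r₃ = r₁×r₂ = (+0.47202,+0.03147,+0.88102); SVD([r₁ r₂ r₃]) → R = UVᵀ:
  R  [+0.87050 -0.13939 +0.47202]
  R  [+0.14137 +0.98946 +0.03147]
  R  [-0.47143 +0.03933 +0.88102]
t = (+0.17196, -0.15915, +0.72361) m
tr R = 2.740977; θ = arccos((tr R − 1)/2) = 0.514602 rad = 29.485°
axis k = ((R−Rᵀ)₃₂, (R−Rᵀ)₁₃, (R−Rᵀ)₂₁) / (2 sinθ) = (+0.007983, +0.958428, +0.285223)
rvec = θ·k = (+0.004108, +0.493209, +0.146777)

rvec=(0.0041, 0.4932, 0.1468) tvec=(0.1720, -0.1592, 0.7236)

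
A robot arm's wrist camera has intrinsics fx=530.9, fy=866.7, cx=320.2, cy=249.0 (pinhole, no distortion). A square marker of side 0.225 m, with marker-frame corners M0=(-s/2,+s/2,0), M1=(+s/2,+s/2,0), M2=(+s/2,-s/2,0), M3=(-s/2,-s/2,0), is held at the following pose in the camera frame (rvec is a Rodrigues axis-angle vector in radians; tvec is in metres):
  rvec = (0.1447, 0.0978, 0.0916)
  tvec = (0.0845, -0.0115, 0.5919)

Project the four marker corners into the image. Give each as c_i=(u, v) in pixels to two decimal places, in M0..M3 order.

Intrinsics K: fx=530.9, fy=866.7, cx=320.2, cy=249.0
Marker side s = 0.225 m; corners in marker frame (Z=0):
  M0 = (-0.1125, +0.1125, 0)
  M1 = (+0.1125, +0.1125, 0)
  M2 = (+0.1125, -0.1125, 0)
  M3 = (-0.1125, -0.1125, 0)
rvec = (0.1447, 0.0978, 0.0916), |rvec| = θ = 0.19721 rad = 11.300°
Rodrigues: sinθ=0.19594, 1−cosθ=0.01938; R = I + sinθ·[k]× + (1−cosθ)·[k]×²:
    [+0.99105 -0.08395 +0.10377]
    [+0.09806 +0.98538 -0.13930]
    [-0.09056 +0.14823 +0.98480]
t = (0.0845, -0.0115, 0.5919) m
M0: Pc = R·M0+t = (-0.03644, +0.08832, +0.61876); u = 530.9·(-0.03644)/0.61876 + 320.2 = 288.9360, v = 866.7·(+0.08832)/0.61876 + 249.0 = 372.7148
M1: Pc = R·M1+t = (+0.18655, +0.11039, +0.59839); u = 530.9·(+0.18655)/0.59839 + 320.2 = 485.7090, v = 866.7·(+0.11039)/0.59839 + 249.0 = 408.8843
M2: Pc = R·M2+t = (+0.20544, -0.11132, +0.56504); u = 530.9·(+0.20544)/0.56504 + 320.2 = 513.2268, v = 866.7·(-0.11132)/0.56504 + 249.0 = 78.2421
M3: Pc = R·M3+t = (-0.01755, -0.13339, +0.58541); u = 530.9·(-0.01755)/0.58541 + 320.2 = 304.2857, v = 866.7·(-0.13339)/0.58541 + 249.0 = 51.5207

c0=(288.94, 372.71) c1=(485.71, 408.88) c2=(513.23, 78.24) c3=(304.29, 51.52)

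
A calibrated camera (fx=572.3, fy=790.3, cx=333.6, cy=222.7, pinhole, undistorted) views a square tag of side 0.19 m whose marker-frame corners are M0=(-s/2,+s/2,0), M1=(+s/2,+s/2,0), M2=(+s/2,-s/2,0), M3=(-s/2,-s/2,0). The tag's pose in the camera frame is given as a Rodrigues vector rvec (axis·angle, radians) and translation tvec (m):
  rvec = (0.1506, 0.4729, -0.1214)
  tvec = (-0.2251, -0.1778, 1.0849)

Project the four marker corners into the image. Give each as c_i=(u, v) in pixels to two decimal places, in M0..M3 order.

c0=(185.64, 169.44) c1=(264.61, 153.39) c2=(247.19, 8.80) c3=(168.03, 36.51)

Intrinsics K: fx=572.3, fy=790.3, cx=333.6, cy=222.7
Marker side s = 0.19 m; corners in marker frame (Z=0):
  M0 = (-0.0950, +0.0950, 0)
  M1 = (+0.0950, +0.0950, 0)
  M2 = (+0.0950, -0.0950, 0)
  M3 = (-0.0950, -0.0950, 0)
rvec = (0.1506, 0.4729, -0.1214), |rvec| = θ = 0.51093 rad = 29.274°
Rodrigues: sinθ=0.48899, 1−cosθ=0.12771; R = I + sinθ·[k]× + (1−cosθ)·[k]×²:
    [+0.88338 +0.15103 +0.44365]
    [-0.08135 +0.98169 -0.17222]
    [-0.46154 +0.11605 +0.87950]
t = (-0.2251, -0.1778, 1.0849) m
M0: Pc = R·M0+t = (-0.29467, -0.07681, +1.13977); u = 572.3·(-0.29467)/1.13977 + 333.6 = 185.6388, v = 790.3·(-0.07681)/1.13977 + 222.7 = 169.4402
M1: Pc = R·M1+t = (-0.12683, -0.09227, +1.05208); u = 572.3·(-0.12683)/1.05208 + 333.6 = 264.6077, v = 790.3·(-0.09227)/1.05208 + 222.7 = 153.3910
M2: Pc = R·M2+t = (-0.15553, -0.27879, +1.03003); u = 572.3·(-0.15553)/1.03003 + 333.6 = 247.1873, v = 790.3·(-0.27879)/1.03003 + 222.7 = 8.7967
M3: Pc = R·M3+t = (-0.32337, -0.26333, +1.11772); u = 572.3·(-0.32337)/1.11772 + 333.6 = 168.0273, v = 790.3·(-0.26333)/1.11772 + 222.7 = 36.5067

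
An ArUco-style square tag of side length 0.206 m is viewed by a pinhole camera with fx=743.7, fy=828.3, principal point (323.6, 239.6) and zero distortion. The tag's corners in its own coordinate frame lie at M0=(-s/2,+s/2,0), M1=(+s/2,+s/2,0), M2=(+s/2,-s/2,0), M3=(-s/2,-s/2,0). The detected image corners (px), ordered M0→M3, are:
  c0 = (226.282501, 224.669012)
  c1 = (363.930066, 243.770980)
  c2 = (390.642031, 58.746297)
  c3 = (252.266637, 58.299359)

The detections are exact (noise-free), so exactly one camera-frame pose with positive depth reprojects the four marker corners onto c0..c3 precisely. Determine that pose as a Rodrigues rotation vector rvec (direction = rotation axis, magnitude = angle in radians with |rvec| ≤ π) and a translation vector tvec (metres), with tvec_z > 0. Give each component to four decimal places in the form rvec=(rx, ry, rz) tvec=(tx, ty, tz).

Intrinsics K: fx=743.7, fy=828.3, cx=323.6, cy=239.6
Marker side s = 0.206 m; corners in marker frame (Z=0):
  M0 = (-0.1030, +0.1030, 0)
  M1 = (+0.1030, +0.1030, 0)
  M2 = (+0.1030, -0.1030, 0)
  M3 = (-0.1030, -0.1030, 0)
Detected image corners:
  c0 = (226.282501, 224.669012) px
  c1 = (363.930066, 243.770980) px
  c2 = (390.642031, 58.746297) px
  c3 = (252.266637, 58.299359) px
Planar DLT: solve 8×8 A·h = b for H (H[2,2]=1):
  H  [+512.31235 -150.01707 +304.74312]
  H  [-27.74380 +839.96989 +145.46217]
  H  [-0.51142 -0.07204 +1.00000]
B = K⁻¹H; ‖b₁‖=1.051327, ‖b₂‖=1.051327; λ = 2/(‖b₁‖+‖b₂‖) = 0.951179, sign → tz>0 ⇒ λ=+0.951179
r₁ = λ·B[:,0] = (+0.86690,+0.10885,-0.48645); r₂ = λ·B[:,1] = (-0.16206,+0.98440,-0.06852)
r₃ = r₁×r₂ = (+0.47140,+0.13823,+0.87102); SVD([r₁ r₂ r₃]) → R = UVᵀ:
  R  [+0.86690 -0.16206 +0.47140]
  R  [+0.10885 +0.98440 +0.13823]
  R  [-0.48645 -0.06852 +0.87102]
t = (-0.02412, -0.10810, +0.95118) m
tr R = 2.722321; θ = arccos((tr R − 1)/2) = 0.533248 rad = 30.553°
axis k = ((R−Rᵀ)₃₂, (R−Rᵀ)₁₃, (R−Rᵀ)₂₁) / (2 sinθ) = (-0.203359, +0.942146, +0.266468)
rvec = θ·k = (-0.108441, +0.502398, +0.142094)

rvec=(-0.1084, 0.5024, 0.1421) tvec=(-0.0241, -0.1081, 0.9512)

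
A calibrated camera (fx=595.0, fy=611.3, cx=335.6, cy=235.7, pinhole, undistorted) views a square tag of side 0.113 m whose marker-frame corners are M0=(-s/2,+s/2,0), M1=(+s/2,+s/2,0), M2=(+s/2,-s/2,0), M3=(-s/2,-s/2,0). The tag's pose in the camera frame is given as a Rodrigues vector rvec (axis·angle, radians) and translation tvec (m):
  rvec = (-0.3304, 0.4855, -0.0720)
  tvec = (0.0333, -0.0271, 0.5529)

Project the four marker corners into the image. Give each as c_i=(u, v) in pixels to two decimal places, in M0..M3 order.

c0=(317.36, 273.39) c1=(432.16, 257.34) c2=(426.83, 136.44) c3=(319.62, 161.70)

Intrinsics K: fx=595.0, fy=611.3, cx=335.6, cy=235.7
Marker side s = 0.113 m; corners in marker frame (Z=0):
  M0 = (-0.0565, +0.0565, 0)
  M1 = (+0.0565, +0.0565, 0)
  M2 = (+0.0565, -0.0565, 0)
  M3 = (-0.0565, -0.0565, 0)
rvec = (-0.3304, 0.4855, -0.0720), |rvec| = θ = 0.59166 rad = 33.899°
Rodrigues: sinθ=0.55774, 1−cosθ=0.16998; R = I + sinθ·[k]× + (1−cosθ)·[k]×²:
    [+0.88303 -0.01002 +0.46922]
    [-0.14576 +0.94447 +0.29448]
    [-0.44611 -0.32843 +0.83253]
t = (0.0333, -0.0271, 0.5529) m
M0: Pc = R·M0+t = (-0.01716, +0.03450, +0.55955); u = 595.0·(-0.01716)/0.55955 + 335.6 = 317.3559, v = 611.3·(+0.03450)/0.55955 + 235.7 = 273.3891
M1: Pc = R·M1+t = (+0.08262, +0.01803, +0.50914); u = 595.0·(+0.08262)/0.50914 + 335.6 = 432.1588, v = 611.3·(+0.01803)/0.50914 + 235.7 = 257.3444
M2: Pc = R·M2+t = (+0.08376, -0.08870, +0.54625); u = 595.0·(+0.08376)/0.54625 + 335.6 = 426.8318, v = 611.3·(-0.08870)/0.54625 + 235.7 = 136.4391
M3: Pc = R·M3+t = (-0.01602, -0.07223, +0.59666); u = 595.0·(-0.01602)/0.59666 + 335.6 = 319.6198, v = 611.3·(-0.07223)/0.59666 + 235.7 = 161.7009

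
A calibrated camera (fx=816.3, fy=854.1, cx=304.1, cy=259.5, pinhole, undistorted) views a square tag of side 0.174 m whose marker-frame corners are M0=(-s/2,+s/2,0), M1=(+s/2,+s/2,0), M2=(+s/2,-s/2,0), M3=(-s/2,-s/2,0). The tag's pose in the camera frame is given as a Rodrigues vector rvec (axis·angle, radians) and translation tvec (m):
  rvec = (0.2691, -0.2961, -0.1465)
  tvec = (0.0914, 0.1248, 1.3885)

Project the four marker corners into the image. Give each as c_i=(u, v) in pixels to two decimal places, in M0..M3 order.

Intrinsics K: fx=816.3, fy=854.1, cx=304.1, cy=259.5
Marker side s = 0.174 m; corners in marker frame (Z=0):
  M0 = (-0.0870, +0.0870, 0)
  M1 = (+0.0870, +0.0870, 0)
  M2 = (+0.0870, -0.0870, 0)
  M3 = (-0.0870, -0.0870, 0)
rvec = (0.2691, -0.2961, -0.1465), |rvec| = θ = 0.42609 rad = 24.413°
Rodrigues: sinθ=0.41331, 1−cosθ=0.08941; R = I + sinθ·[k]× + (1−cosθ)·[k]×²:
    [+0.94625 +0.10287 -0.30664]
    [-0.18135 +0.95377 -0.23967]
    [+0.26781 +0.28239 +0.92116]
t = (0.0914, 0.1248, 1.3885) m
M0: Pc = R·M0+t = (+0.01803, +0.22356, +1.38977); u = 816.3·(+0.01803)/1.38977 + 304.1 = 314.6875, v = 854.1·(+0.22356)/1.38977 + 259.5 = 396.8886
M1: Pc = R·M1+t = (+0.18267, +0.19200, +1.43637); u = 816.3·(+0.18267)/1.43637 + 304.1 = 407.9148, v = 854.1·(+0.19200)/1.43637 + 259.5 = 373.6683
M2: Pc = R·M2+t = (+0.16477, +0.02604, +1.38723); u = 816.3·(+0.16477)/1.38723 + 304.1 = 401.0597, v = 854.1·(+0.02604)/1.38723 + 259.5 = 275.5355
M3: Pc = R·M3+t = (+0.00013, +0.05760, +1.34063); u = 816.3·(+0.00013)/1.34063 + 304.1 = 304.1772, v = 854.1·(+0.05760)/1.34063 + 259.5 = 296.1959

c0=(314.69, 396.89) c1=(407.91, 373.67) c2=(401.06, 275.54) c3=(304.18, 296.20)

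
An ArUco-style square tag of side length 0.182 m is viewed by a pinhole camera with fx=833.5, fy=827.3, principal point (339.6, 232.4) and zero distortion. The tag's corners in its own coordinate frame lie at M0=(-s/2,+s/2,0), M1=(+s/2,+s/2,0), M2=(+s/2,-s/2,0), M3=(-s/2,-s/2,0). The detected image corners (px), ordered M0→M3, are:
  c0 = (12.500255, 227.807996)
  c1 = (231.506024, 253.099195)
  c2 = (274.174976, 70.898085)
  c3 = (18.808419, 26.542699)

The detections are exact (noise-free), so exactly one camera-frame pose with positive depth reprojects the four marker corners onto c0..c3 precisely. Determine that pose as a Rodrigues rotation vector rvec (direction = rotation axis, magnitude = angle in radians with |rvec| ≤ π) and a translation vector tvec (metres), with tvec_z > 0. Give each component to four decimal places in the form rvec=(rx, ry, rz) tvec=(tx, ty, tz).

rvec=(0.6552, -0.2073, 0.2039) tvec=(-0.1595, -0.0632, 0.6577)

Intrinsics K: fx=833.5, fy=827.3, cx=339.6, cy=232.4
Marker side s = 0.182 m; corners in marker frame (Z=0):
  M0 = (-0.0910, +0.0910, 0)
  M1 = (+0.0910, +0.0910, 0)
  M2 = (+0.0910, -0.0910, 0)
  M3 = (-0.0910, -0.0910, 0)
Detected image corners:
  c0 = (12.500255, 227.807996) px
  c1 = (231.506024, 253.099195) px
  c2 = (274.174976, 70.898085) px
  c3 = (18.808419, 26.542699) px
Planar DLT: solve 8×8 A·h = b for H (H[2,2]=1):
  H  [+1347.03438 -19.63260 +137.43125]
  H  [+242.95723 +1179.18992 +152.89472]
  H  [+0.38610 +0.88217 +1.00000]
B = K⁻¹H; ‖b₁‖=1.520359, ‖b₂‖=1.520359; λ = 2/(‖b₁‖+‖b₂‖) = 0.657739, sign → tz>0 ⇒ λ=+0.657739
r₁ = λ·B[:,0] = (+0.95951,+0.12182,+0.25395); r₂ = λ·B[:,1] = (-0.25191,+0.77451,+0.58024)
r₃ = r₁×r₂ = (-0.12600,-0.62072,+0.77384); SVD([r₁ r₂ r₃]) → R = UVᵀ:
  R  [+0.95951 -0.25191 -0.12600]
  R  [+0.12182 +0.77451 -0.62072]
  R  [+0.25395 +0.58024 +0.77384]
t = (-0.15954, -0.06321, +0.65774) m
tr R = 2.507864; θ = arccos((tr R − 1)/2) = 0.716770 rad = 41.068°
axis k = ((R−Rᵀ)₃₂, (R−Rᵀ)₁₃, (R−Rᵀ)₂₁) / (2 sinθ) = (+0.914040, -0.289180, +0.284440)
rvec = θ·k = (+0.655156, -0.207275, +0.203878)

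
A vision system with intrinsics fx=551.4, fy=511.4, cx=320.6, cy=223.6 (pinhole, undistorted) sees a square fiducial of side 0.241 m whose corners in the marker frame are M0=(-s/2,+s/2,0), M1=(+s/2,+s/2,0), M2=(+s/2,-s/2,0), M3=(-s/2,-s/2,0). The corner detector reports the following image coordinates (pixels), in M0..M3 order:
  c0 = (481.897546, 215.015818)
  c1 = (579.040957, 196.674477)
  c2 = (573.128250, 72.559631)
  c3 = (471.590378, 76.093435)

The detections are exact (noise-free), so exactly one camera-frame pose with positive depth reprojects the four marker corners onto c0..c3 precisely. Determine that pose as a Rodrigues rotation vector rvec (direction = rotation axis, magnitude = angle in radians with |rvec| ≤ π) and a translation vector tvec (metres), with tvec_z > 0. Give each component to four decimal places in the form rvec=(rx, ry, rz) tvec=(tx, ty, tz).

Intrinsics K: fx=551.4, fy=511.4, cx=320.6, cy=223.6
Marker side s = 0.241 m; corners in marker frame (Z=0):
  M0 = (-0.1205, +0.1205, 0)
  M1 = (+0.1205, +0.1205, 0)
  M2 = (+0.1205, -0.1205, 0)
  M3 = (-0.1205, -0.1205, 0)
Detected image corners:
  c0 = (481.897546, 215.015818) px
  c1 = (579.040957, 196.674477) px
  c2 = (573.128250, 72.559631) px
  c3 = (471.590378, 76.093435) px
Planar DLT: solve 8×8 A·h = b for H (H[2,2]=1):
  H  [+664.29325 +109.15659 +529.35291]
  H  [+21.20831 +564.17959 +140.91455]
  H  [+0.47919 +0.14443 +1.00000]
B = K⁻¹H; ‖b₁‖=1.056205, ‖b₂‖=1.056205; λ = 2/(‖b₁‖+‖b₂‖) = 0.946786, sign → tz>0 ⇒ λ=+0.946786
r₁ = λ·B[:,0] = (+0.87684,-0.15910,+0.45369); r₂ = λ·B[:,1] = (+0.10792,+0.98471,+0.13675)
r₃ = r₁×r₂ = (-0.46851,-0.07094,+0.88061); SVD([r₁ r₂ r₃]) → R = UVᵀ:
  R  [+0.87684 +0.10792 -0.46851]
  R  [-0.15910 +0.98471 -0.07094]
  R  [+0.45369 +0.13675 +0.88061]
t = (+0.35844, -0.15308, +0.94679) m
tr R = 2.742161; θ = arccos((tr R − 1)/2) = 0.513398 rad = 29.416°
axis k = ((R−Rᵀ)₃₂, (R−Rᵀ)₁₃, (R−Rᵀ)₂₁) / (2 sinθ) = (+0.211439, -0.938828, -0.271838)
rvec = θ·k = (+0.108552, -0.481993, -0.139561)

rvec=(0.1086, -0.4820, -0.1396) tvec=(0.3584, -0.1531, 0.9468)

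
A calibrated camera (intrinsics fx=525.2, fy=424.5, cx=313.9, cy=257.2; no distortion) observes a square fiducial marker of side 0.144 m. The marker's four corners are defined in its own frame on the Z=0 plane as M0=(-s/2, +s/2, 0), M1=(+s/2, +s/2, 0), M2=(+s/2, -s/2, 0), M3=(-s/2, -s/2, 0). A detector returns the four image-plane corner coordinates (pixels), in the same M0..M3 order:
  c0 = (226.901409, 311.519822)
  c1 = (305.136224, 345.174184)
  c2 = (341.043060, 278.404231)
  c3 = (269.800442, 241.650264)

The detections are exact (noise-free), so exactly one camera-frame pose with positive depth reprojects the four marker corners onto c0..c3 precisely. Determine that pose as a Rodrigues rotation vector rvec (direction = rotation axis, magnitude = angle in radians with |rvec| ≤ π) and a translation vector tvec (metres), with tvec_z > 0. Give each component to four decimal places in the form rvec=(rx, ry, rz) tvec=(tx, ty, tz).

Intrinsics K: fx=525.2, fy=424.5, cx=313.9, cy=257.2
Marker side s = 0.144 m; corners in marker frame (Z=0):
  M0 = (-0.0720, +0.0720, 0)
  M1 = (+0.0720, +0.0720, 0)
  M2 = (+0.0720, -0.0720, 0)
  M3 = (-0.0720, -0.0720, 0)
Detected image corners:
  c0 = (226.901409, 311.519822) px
  c1 = (305.136224, 345.174184) px
  c2 = (341.043060, 278.404231) px
  c3 = (269.800442, 241.650264) px
Planar DLT: solve 8×8 A·h = b for H (H[2,2]=1):
  H  [+664.36133 -381.39121 +287.63464]
  H  [+395.10193 +362.17402 +293.89946]
  H  [+0.51101 -0.38028 +1.00000]
B = K⁻¹H; ‖b₁‖=1.252065, ‖b₂‖=1.252065; λ = 2/(‖b₁‖+‖b₂‖) = 0.798681, sign → tz>0 ⇒ λ=+0.798681
r₁ = λ·B[:,0] = (+0.76637,+0.49608,+0.40814); r₂ = λ·B[:,1] = (-0.39846,+0.86544,-0.30372)
r₃ = r₁×r₂ = (-0.50389,+0.07014,+0.86092); SVD([r₁ r₂ r₃]) → R = UVᵀ:
  R  [+0.76637 -0.39846 -0.50389]
  R  [+0.49608 +0.86544 +0.07014]
  R  [+0.40814 -0.30372 +0.86092]
t = (-0.03994, +0.06905, +0.79868) m
tr R = 2.492726; θ = arccos((tr R − 1)/2) = 0.728216 rad = 41.724°
axis k = ((R−Rᵀ)₃₂, (R−Rᵀ)₁₃, (R−Rᵀ)₂₁) / (2 sinθ) = (-0.280867, -0.685178, +0.672045)
rvec = θ·k = (-0.204532, -0.498958, +0.489394)

rvec=(-0.2045, -0.4990, 0.4894) tvec=(-0.0399, 0.0690, 0.7987)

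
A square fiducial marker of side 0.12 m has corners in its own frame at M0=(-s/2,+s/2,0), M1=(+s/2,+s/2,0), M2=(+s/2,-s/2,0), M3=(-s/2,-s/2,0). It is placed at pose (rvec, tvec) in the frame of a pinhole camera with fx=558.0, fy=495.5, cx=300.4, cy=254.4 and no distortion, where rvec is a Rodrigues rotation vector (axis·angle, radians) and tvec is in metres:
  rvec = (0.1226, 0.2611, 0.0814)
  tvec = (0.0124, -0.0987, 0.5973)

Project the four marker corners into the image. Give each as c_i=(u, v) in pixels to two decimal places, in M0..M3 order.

c0=(256.11, 218.37) c1=(363.11, 226.20) c2=(372.33, 123.00) c3=(262.08, 120.13)

Intrinsics K: fx=558.0, fy=495.5, cx=300.4, cy=254.4
Marker side s = 0.12 m; corners in marker frame (Z=0):
  M0 = (-0.0600, +0.0600, 0)
  M1 = (+0.0600, +0.0600, 0)
  M2 = (+0.0600, -0.0600, 0)
  M3 = (-0.0600, -0.0600, 0)
rvec = (0.1226, 0.2611, 0.0814), |rvec| = θ = 0.29972 rad = 17.172°
Rodrigues: sinθ=0.29525, 1−cosθ=0.04458; R = I + sinθ·[k]× + (1−cosθ)·[k]×²:
    [+0.96288 -0.06430 +0.26216]
    [+0.09607 +0.98925 -0.11023]
    [-0.25226 +0.13132 +0.95871]
t = (0.0124, -0.0987, 0.5973) m
M0: Pc = R·M0+t = (-0.04923, -0.04511, +0.62031); u = 558.0·(-0.04923)/0.62031 + 300.4 = 256.1147, v = 495.5·(-0.04511)/0.62031 + 254.4 = 218.3673
M1: Pc = R·M1+t = (+0.06631, -0.03358, +0.59004); u = 558.0·(+0.06631)/0.59004 + 300.4 = 363.1133, v = 495.5·(-0.03358)/0.59004 + 254.4 = 226.2002
M2: Pc = R·M2+t = (+0.07403, -0.15229, +0.57429); u = 558.0·(+0.07403)/0.57429 + 300.4 = 372.3315, v = 495.5·(-0.15229)/0.57429 + 254.4 = 123.0018
M3: Pc = R·M3+t = (-0.04151, -0.16382, +0.60456); u = 558.0·(-0.04151)/0.60456 + 300.4 = 262.0823, v = 495.5·(-0.16382)/0.60456 + 254.4 = 120.1320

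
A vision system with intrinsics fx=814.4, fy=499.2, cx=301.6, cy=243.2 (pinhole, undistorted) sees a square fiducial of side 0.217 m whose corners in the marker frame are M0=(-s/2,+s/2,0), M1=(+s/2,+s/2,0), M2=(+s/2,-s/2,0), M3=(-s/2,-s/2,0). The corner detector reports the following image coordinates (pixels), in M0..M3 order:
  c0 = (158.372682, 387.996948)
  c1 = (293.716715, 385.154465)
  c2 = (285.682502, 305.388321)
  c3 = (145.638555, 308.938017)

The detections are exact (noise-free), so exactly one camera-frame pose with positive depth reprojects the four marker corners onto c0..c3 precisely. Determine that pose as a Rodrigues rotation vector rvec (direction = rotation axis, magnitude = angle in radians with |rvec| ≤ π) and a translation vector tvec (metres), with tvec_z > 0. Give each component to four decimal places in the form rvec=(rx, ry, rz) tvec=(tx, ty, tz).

Intrinsics K: fx=814.4, fy=499.2, cx=301.6, cy=243.2
Marker side s = 0.217 m; corners in marker frame (Z=0):
  M0 = (-0.1085, +0.1085, 0)
  M1 = (+0.1085, +0.1085, 0)
  M2 = (+0.1085, -0.1085, 0)
  M3 = (-0.1085, -0.1085, 0)
Detected image corners:
  c0 = (158.372682, 387.996948) px
  c1 = (293.716715, 385.154465) px
  c2 = (285.682502, 305.388321) px
  c3 = (145.638555, 308.938017) px
Planar DLT: solve 8×8 A·h = b for H (H[2,2]=1):
  H  [+626.70429 +83.20936 +220.68421]
  H  [-26.70325 +421.41634 +347.56433]
  H  [-0.03460 +0.15990 +1.00000]
B = K⁻¹H; ‖b₁‖=0.783965, ‖b₂‖=0.783965; λ = 2/(‖b₁‖+‖b₂‖) = 1.275567, sign → tz>0 ⇒ λ=+1.275567
r₁ = λ·B[:,0] = (+0.99793,-0.04673,-0.04414); r₂ = λ·B[:,1] = (+0.05479,+0.97744,+0.20397)
r₃ = r₁×r₂ = (+0.03361,-0.20597,+0.97798); SVD([r₁ r₂ r₃]) → R = UVᵀ:
  R  [+0.99793 +0.05479 +0.03361]
  R  [-0.04673 +0.97744 -0.20597]
  R  [-0.04414 +0.20397 +0.97798]
t = (-0.12674, +0.26667, +1.27557) m
tr R = 2.953356; θ = arccos((tr R − 1)/2) = 0.216393 rad = 12.398°
axis k = ((R−Rᵀ)₃₂, (R−Rᵀ)₁₃, (R−Rᵀ)₂₁) / (2 sinθ) = (+0.954633, +0.181064, -0.236414)
rvec = θ·k = (+0.206576, +0.039181, -0.051158)

rvec=(0.2066, 0.0392, -0.0512) tvec=(-0.1267, 0.2667, 1.2756)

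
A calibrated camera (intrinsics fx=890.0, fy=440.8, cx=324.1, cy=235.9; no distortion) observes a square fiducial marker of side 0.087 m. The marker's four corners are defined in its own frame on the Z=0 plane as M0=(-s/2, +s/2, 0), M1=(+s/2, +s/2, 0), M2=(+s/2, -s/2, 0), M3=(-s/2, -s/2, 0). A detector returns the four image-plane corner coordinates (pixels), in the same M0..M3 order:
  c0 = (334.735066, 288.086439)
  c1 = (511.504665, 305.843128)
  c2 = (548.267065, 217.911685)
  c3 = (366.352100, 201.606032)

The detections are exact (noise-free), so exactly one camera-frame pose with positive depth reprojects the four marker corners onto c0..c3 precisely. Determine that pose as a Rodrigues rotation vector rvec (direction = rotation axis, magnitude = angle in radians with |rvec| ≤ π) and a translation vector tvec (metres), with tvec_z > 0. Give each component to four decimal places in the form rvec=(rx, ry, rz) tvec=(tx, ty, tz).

rvec=(0.1115, 0.1166, 0.1812) tvec=(0.0552, 0.0174, 0.4278)

Intrinsics K: fx=890.0, fy=440.8, cx=324.1, cy=235.9
Marker side s = 0.087 m; corners in marker frame (Z=0):
  M0 = (-0.0435, +0.0435, 0)
  M1 = (+0.0435, +0.0435, 0)
  M2 = (+0.0435, -0.0435, 0)
  M3 = (-0.0435, -0.0435, 0)
Detected image corners:
  c0 = (334.735066, 288.086439) px
  c1 = (511.504665, 305.843128) px
  c2 = (548.267065, 217.911685) px
  c3 = (366.352100, 201.606032) px
Planar DLT: solve 8×8 A·h = b for H (H[2,2]=1):
  H  [+1952.53671 -268.18287 +439.04299]
  H  [+133.41400 +1073.92401 +253.80688]
  H  [-0.24648 +0.28278 +1.00000]
B = K⁻¹H; ‖b₁‖=2.337632, ‖b₂‖=2.337632; λ = 2/(‖b₁‖+‖b₂‖) = 0.427783, sign → tz>0 ⇒ λ=+0.427783
r₁ = λ·B[:,0] = (+0.97689,+0.18590,-0.10544); r₂ = λ·B[:,1] = (-0.17296,+0.97747,+0.12097)
r₃ = r₁×r₂ = (+0.12555,-0.09994,+0.98704); SVD([r₁ r₂ r₃]) → R = UVᵀ:
  R  [+0.97689 -0.17296 +0.12555]
  R  [+0.18590 +0.97747 -0.09994]
  R  [-0.10544 +0.12097 +0.98704]
t = (+0.05525, +0.01738, +0.42778) m
tr R = 2.941407; θ = arccos((tr R − 1)/2) = 0.242654 rad = 13.903°
axis k = ((R−Rᵀ)₃₂, (R−Rᵀ)₁₃, (R−Rᵀ)₂₁) / (2 sinθ) = (+0.459689, +0.480679, +0.746749)
rvec = θ·k = (+0.111546, +0.116639, +0.181202)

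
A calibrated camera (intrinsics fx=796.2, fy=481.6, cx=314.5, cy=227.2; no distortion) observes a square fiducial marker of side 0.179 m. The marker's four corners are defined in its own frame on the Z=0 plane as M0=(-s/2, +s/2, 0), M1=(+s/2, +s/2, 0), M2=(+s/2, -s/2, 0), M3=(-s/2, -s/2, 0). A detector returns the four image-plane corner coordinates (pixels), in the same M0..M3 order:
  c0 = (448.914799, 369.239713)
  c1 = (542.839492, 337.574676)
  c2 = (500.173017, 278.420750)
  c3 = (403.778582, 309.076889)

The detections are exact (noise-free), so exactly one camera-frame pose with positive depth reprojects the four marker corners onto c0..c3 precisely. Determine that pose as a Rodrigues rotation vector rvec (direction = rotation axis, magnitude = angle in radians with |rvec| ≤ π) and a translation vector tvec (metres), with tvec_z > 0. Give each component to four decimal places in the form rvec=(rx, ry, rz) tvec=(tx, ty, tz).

rvec=(0.0647, -0.1965, -0.4371) tvec=(0.2568, 0.2556, 1.2766)

Intrinsics K: fx=796.2, fy=481.6, cx=314.5, cy=227.2
Marker side s = 0.179 m; corners in marker frame (Z=0):
  M0 = (-0.0895, +0.0895, 0)
  M1 = (+0.0895, +0.0895, 0)
  M2 = (+0.0895, -0.0895, 0)
  M3 = (-0.0895, -0.0895, 0)
Detected image corners:
  c0 = (448.914799, 369.239713) px
  c1 = (542.839492, 337.574676) px
  c2 = (500.173017, 278.420750) px
  c3 = (403.778582, 309.076889) px
Planar DLT: solve 8×8 A·h = b for H (H[2,2]=1):
  H  [+596.56993 +283.90146 +474.67108]
  H  [-129.72086 +359.69382 +323.60491]
  H  [+0.13716 +0.08172 +1.00000]
B = K⁻¹H; ‖b₁‖=0.783303, ‖b₂‖=0.783303; λ = 2/(‖b₁‖+‖b₂‖) = 1.276645, sign → tz>0 ⇒ λ=+1.276645
r₁ = λ·B[:,0] = (+0.88739,-0.42648,+0.17510); r₂ = λ·B[:,1] = (+0.41401,+0.90428,+0.10432)
r₃ = r₁×r₂ = (-0.20283,-0.02008,+0.97901); SVD([r₁ r₂ r₃]) → R = UVᵀ:
  R  [+0.88739 +0.41401 -0.20283]
  R  [-0.42648 +0.90428 -0.02008]
  R  [+0.17510 +0.10432 +0.97901]
t = (+0.25682, +0.25555, +1.27665) m
tr R = 2.770672; θ = arccos((tr R − 1)/2) = 0.483580 rad = 27.707°
axis k = ((R−Rᵀ)₃₂, (R−Rᵀ)₁₃, (R−Rᵀ)₂₁) / (2 sinθ) = (+0.133780, -0.406422, -0.903839)
rvec = θ·k = (+0.064693, -0.196537, -0.437078)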